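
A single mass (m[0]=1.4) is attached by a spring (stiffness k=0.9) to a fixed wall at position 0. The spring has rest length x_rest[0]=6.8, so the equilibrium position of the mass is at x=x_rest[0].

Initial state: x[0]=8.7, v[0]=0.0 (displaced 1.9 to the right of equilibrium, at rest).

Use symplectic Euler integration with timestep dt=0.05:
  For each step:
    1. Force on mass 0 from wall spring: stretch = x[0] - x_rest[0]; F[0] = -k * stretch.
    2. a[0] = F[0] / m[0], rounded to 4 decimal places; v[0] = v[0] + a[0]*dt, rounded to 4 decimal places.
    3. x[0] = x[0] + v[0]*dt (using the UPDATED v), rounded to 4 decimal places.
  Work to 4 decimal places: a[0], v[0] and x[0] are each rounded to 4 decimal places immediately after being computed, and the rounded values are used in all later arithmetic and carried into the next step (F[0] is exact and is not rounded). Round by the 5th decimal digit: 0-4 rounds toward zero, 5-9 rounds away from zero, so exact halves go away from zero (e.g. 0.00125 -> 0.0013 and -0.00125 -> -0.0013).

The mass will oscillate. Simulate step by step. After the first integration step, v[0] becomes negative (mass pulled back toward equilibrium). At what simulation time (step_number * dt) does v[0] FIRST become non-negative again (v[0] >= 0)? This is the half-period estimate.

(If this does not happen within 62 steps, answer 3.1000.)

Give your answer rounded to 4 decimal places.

Answer: 3.1000

Derivation:
Step 0: x=[8.7000] v=[0.0000]
Step 1: x=[8.6969] v=[-0.0611]
Step 2: x=[8.6908] v=[-0.1221]
Step 3: x=[8.6817] v=[-0.1829]
Step 4: x=[8.6695] v=[-0.2434]
Step 5: x=[8.6543] v=[-0.3035]
Step 6: x=[8.6361] v=[-0.3631]
Step 7: x=[8.6150] v=[-0.4221]
Step 8: x=[8.5910] v=[-0.4804]
Step 9: x=[8.5641] v=[-0.5380]
Step 10: x=[8.5344] v=[-0.5947]
Step 11: x=[8.5019] v=[-0.6505]
Step 12: x=[8.4666] v=[-0.7052]
Step 13: x=[8.4287] v=[-0.7588]
Step 14: x=[8.3881] v=[-0.8112]
Step 15: x=[8.3450] v=[-0.8622]
Step 16: x=[8.2994] v=[-0.9119]
Step 17: x=[8.2514] v=[-0.9601]
Step 18: x=[8.2011] v=[-1.0068]
Step 19: x=[8.1485] v=[-1.0518]
Step 20: x=[8.0937] v=[-1.0951]
Step 21: x=[8.0369] v=[-1.1367]
Step 22: x=[7.9781] v=[-1.1765]
Step 23: x=[7.9174] v=[-1.2144]
Step 24: x=[7.8549] v=[-1.2503]
Step 25: x=[7.7907] v=[-1.2842]
Step 26: x=[7.7249] v=[-1.3160]
Step 27: x=[7.6576] v=[-1.3457]
Step 28: x=[7.5889] v=[-1.3733]
Step 29: x=[7.5190] v=[-1.3987]
Step 30: x=[7.4479] v=[-1.4218]
Step 31: x=[7.3758] v=[-1.4426]
Step 32: x=[7.3027] v=[-1.4611]
Step 33: x=[7.2288] v=[-1.4773]
Step 34: x=[7.1542] v=[-1.4911]
Step 35: x=[7.0791] v=[-1.5025]
Step 36: x=[7.0035] v=[-1.5115]
Step 37: x=[6.9276] v=[-1.5180]
Step 38: x=[6.8515] v=[-1.5221]
Step 39: x=[6.7753] v=[-1.5238]
Step 40: x=[6.6992] v=[-1.5230]
Step 41: x=[6.6232] v=[-1.5198]
Step 42: x=[6.5475] v=[-1.5141]
Step 43: x=[6.4722] v=[-1.5060]
Step 44: x=[6.3974] v=[-1.4955]
Step 45: x=[6.3233] v=[-1.4826]
Step 46: x=[6.2499] v=[-1.4673]
Step 47: x=[6.1774] v=[-1.4496]
Step 48: x=[6.1059] v=[-1.4296]
Step 49: x=[6.0355] v=[-1.4073]
Step 50: x=[5.9664] v=[-1.3827]
Step 51: x=[5.8986] v=[-1.3559]
Step 52: x=[5.8323] v=[-1.3269]
Step 53: x=[5.7675] v=[-1.2958]
Step 54: x=[5.7044] v=[-1.2626]
Step 55: x=[5.6430] v=[-1.2274]
Step 56: x=[5.5835] v=[-1.1902]
Step 57: x=[5.5259] v=[-1.1511]
Step 58: x=[5.4704] v=[-1.1101]
Step 59: x=[5.4170] v=[-1.0674]
Step 60: x=[5.3659] v=[-1.0229]
Step 61: x=[5.3171] v=[-0.9768]
Step 62: x=[5.2706] v=[-0.9291]
v[0] did not become non-negative within 62 steps; using fallback time=3.1000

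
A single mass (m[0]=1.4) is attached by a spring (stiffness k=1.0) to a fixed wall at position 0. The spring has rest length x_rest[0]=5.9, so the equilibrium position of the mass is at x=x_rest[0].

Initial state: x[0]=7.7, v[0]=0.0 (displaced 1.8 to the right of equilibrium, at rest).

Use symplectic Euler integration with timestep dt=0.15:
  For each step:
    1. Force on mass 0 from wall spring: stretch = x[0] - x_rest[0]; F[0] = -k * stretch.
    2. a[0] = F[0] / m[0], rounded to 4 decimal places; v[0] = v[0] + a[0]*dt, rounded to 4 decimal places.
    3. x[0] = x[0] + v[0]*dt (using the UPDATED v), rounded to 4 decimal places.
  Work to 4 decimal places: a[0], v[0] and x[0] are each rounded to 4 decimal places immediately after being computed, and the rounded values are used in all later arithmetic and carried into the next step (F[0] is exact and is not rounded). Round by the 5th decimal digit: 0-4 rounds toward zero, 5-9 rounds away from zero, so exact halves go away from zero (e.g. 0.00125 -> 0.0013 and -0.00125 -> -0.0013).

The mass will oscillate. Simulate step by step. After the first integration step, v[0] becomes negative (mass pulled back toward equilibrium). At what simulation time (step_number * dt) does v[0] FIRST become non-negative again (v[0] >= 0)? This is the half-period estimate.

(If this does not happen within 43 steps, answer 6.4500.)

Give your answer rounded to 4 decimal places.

Step 0: x=[7.7000] v=[0.0000]
Step 1: x=[7.6711] v=[-0.1929]
Step 2: x=[7.6137] v=[-0.3827]
Step 3: x=[7.5288] v=[-0.5663]
Step 4: x=[7.4177] v=[-0.7408]
Step 5: x=[7.2822] v=[-0.9034]
Step 6: x=[7.1245] v=[-1.0515]
Step 7: x=[6.9471] v=[-1.1827]
Step 8: x=[6.7529] v=[-1.2949]
Step 9: x=[6.5450] v=[-1.3863]
Step 10: x=[6.3267] v=[-1.4554]
Step 11: x=[6.1015] v=[-1.5011]
Step 12: x=[5.8731] v=[-1.5227]
Step 13: x=[5.6451] v=[-1.5198]
Step 14: x=[5.4212] v=[-1.4925]
Step 15: x=[5.2050] v=[-1.4412]
Step 16: x=[5.0000] v=[-1.3667]
Step 17: x=[4.8095] v=[-1.2703]
Step 18: x=[4.6365] v=[-1.1535]
Step 19: x=[4.4838] v=[-1.0181]
Step 20: x=[4.3538] v=[-0.8664]
Step 21: x=[4.2487] v=[-0.7007]
Step 22: x=[4.1701] v=[-0.5238]
Step 23: x=[4.1193] v=[-0.3385]
Step 24: x=[4.0971] v=[-0.1477]
Step 25: x=[4.1039] v=[0.0455]
First v>=0 after going negative at step 25, time=3.7500

Answer: 3.7500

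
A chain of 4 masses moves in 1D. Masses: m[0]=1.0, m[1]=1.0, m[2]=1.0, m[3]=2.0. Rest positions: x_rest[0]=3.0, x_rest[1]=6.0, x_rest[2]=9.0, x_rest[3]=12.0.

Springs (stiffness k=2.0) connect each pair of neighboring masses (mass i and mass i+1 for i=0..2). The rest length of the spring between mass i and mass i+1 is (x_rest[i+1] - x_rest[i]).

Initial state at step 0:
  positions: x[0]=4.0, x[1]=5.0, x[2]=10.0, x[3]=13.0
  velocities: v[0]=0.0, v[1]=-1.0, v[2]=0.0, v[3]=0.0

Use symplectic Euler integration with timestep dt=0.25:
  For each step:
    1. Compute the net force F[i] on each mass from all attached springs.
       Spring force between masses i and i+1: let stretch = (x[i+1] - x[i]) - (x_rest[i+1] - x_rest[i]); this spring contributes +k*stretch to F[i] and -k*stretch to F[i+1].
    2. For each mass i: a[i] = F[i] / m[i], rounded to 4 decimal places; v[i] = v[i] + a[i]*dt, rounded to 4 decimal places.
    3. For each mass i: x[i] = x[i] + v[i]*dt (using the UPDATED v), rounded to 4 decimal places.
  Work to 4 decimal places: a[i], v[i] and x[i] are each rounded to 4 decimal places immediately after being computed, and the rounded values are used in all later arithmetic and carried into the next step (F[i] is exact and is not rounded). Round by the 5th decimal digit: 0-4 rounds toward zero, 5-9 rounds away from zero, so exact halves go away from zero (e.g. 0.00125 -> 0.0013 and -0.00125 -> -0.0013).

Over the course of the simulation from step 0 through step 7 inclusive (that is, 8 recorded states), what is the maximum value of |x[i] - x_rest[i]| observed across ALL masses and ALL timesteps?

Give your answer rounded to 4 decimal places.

Answer: 1.3360

Derivation:
Step 0: x=[4.0000 5.0000 10.0000 13.0000] v=[0.0000 -1.0000 0.0000 0.0000]
Step 1: x=[3.7500 5.2500 9.7500 13.0000] v=[-1.0000 1.0000 -1.0000 0.0000]
Step 2: x=[3.3125 5.8750 9.3438 12.9844] v=[-1.7500 2.5000 -1.6250 -0.0625]
Step 3: x=[2.8203 6.6133 8.9590 12.9287] v=[-1.9688 2.9532 -1.5391 -0.2227]
Step 4: x=[2.4272 7.1707 8.7772 12.8124] v=[-1.5723 2.2296 -0.7271 -0.4651]
Step 5: x=[2.2521 7.3360 8.8990 12.6314] v=[-0.7006 0.6611 0.4873 -0.7239]
Step 6: x=[2.3375 7.0612 9.2920 12.4047] v=[0.3414 -1.0994 1.5720 -0.9070]
Step 7: x=[2.6383 6.4747 9.7953 12.1709] v=[1.2033 -2.3459 2.0130 -0.9352]
Max displacement = 1.3360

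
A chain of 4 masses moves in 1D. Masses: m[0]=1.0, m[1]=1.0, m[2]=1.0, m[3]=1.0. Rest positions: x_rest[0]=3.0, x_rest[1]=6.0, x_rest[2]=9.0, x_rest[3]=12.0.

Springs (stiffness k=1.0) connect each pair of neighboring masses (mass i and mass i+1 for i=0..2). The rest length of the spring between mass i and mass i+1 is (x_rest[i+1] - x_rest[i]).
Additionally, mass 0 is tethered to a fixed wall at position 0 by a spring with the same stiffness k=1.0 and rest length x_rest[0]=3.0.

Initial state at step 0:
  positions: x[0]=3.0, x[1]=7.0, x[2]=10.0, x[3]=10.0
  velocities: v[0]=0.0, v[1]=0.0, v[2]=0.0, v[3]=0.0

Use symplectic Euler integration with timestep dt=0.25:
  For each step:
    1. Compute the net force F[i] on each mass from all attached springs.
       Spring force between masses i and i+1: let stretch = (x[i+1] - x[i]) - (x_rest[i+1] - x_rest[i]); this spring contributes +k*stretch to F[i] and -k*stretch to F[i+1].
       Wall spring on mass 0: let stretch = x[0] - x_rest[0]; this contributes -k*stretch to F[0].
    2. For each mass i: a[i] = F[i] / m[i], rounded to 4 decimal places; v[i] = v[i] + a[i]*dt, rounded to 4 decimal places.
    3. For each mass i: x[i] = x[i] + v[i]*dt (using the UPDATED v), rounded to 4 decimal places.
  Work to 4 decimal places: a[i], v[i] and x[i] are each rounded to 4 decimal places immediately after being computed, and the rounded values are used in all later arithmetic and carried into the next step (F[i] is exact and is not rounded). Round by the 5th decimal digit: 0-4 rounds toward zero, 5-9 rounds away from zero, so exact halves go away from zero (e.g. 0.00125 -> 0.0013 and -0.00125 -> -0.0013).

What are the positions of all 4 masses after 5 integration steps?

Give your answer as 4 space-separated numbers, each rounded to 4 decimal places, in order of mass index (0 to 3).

Answer: 3.5674 6.0932 8.1393 12.0832

Derivation:
Step 0: x=[3.0000 7.0000 10.0000 10.0000] v=[0.0000 0.0000 0.0000 0.0000]
Step 1: x=[3.0625 6.9375 9.8125 10.1875] v=[0.2500 -0.2500 -0.7500 0.7500]
Step 2: x=[3.1758 6.8125 9.4688 10.5391] v=[0.4531 -0.5000 -1.3750 1.4063]
Step 3: x=[3.3179 6.6262 9.0259 11.0113] v=[0.5683 -0.7451 -1.7715 1.8887]
Step 4: x=[3.4594 6.3831 8.5571 11.5469] v=[0.5659 -0.9723 -1.8751 2.1424]
Step 5: x=[3.5674 6.0932 8.1393 12.0832] v=[0.4320 -1.1597 -1.6712 2.1450]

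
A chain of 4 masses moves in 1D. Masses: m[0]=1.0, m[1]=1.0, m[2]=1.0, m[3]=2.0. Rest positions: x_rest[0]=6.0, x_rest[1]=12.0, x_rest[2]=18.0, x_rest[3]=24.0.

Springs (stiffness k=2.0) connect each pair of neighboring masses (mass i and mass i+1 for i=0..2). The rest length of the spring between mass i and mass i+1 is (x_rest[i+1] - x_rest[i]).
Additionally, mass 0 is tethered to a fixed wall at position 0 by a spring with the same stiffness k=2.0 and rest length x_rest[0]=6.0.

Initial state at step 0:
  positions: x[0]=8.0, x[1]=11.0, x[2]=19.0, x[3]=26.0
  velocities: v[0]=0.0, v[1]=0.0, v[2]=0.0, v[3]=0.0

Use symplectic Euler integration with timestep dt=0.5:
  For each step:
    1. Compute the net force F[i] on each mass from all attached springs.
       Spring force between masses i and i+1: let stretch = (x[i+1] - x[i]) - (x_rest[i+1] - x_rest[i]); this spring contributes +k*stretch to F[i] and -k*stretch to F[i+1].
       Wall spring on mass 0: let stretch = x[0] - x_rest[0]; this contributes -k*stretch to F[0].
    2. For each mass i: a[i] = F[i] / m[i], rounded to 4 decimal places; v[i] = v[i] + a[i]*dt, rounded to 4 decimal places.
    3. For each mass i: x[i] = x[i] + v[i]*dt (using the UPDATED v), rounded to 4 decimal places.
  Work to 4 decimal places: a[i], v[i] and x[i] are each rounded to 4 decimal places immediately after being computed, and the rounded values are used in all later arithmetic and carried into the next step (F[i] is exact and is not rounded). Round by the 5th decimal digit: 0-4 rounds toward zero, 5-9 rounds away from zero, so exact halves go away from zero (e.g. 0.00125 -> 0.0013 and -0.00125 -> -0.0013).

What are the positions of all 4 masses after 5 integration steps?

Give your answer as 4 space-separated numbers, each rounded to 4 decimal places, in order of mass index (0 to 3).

Step 0: x=[8.0000 11.0000 19.0000 26.0000] v=[0.0000 0.0000 0.0000 0.0000]
Step 1: x=[5.5000 13.5000 18.5000 25.7500] v=[-5.0000 5.0000 -1.0000 -0.5000]
Step 2: x=[4.2500 14.5000 19.1250 25.1875] v=[-2.5000 2.0000 1.2500 -1.1250]
Step 3: x=[6.0000 12.6875 20.4688 24.6094] v=[3.5000 -3.6250 2.6875 -1.1563]
Step 4: x=[8.0938 11.4219 19.9922 24.4961] v=[4.1875 -2.5312 -0.9532 -0.2266]
Step 5: x=[7.8047 12.7774 17.4824 24.7569] v=[-0.5782 2.7110 -5.0196 0.5215]

Answer: 7.8047 12.7774 17.4824 24.7569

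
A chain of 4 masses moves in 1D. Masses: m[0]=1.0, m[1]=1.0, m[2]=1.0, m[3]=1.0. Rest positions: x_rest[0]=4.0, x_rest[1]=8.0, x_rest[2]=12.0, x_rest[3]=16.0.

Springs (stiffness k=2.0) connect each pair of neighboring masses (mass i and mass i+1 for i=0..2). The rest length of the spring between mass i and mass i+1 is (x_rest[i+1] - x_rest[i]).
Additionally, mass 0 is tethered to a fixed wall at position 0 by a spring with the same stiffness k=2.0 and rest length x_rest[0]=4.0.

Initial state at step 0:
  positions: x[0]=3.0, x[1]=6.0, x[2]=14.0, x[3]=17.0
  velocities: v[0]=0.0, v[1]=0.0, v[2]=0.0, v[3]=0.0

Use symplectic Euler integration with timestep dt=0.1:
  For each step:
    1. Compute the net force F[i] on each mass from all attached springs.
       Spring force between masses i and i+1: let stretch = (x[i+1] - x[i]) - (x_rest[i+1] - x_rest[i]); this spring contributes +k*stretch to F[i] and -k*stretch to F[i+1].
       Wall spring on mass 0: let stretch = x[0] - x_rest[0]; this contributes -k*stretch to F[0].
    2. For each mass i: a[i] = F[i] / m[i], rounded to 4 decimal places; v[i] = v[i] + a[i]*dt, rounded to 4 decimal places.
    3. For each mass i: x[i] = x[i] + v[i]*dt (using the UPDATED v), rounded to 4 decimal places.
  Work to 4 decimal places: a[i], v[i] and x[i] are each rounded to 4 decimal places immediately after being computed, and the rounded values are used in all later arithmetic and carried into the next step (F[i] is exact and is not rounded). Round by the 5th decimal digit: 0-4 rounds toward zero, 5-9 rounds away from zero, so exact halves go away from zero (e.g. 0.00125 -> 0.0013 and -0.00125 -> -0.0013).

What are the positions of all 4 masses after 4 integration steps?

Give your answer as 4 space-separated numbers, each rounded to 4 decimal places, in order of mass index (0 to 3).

Answer: 3.0286 6.9128 13.0931 17.1653

Derivation:
Step 0: x=[3.0000 6.0000 14.0000 17.0000] v=[0.0000 0.0000 0.0000 0.0000]
Step 1: x=[3.0000 6.1000 13.9000 17.0200] v=[0.0000 1.0000 -1.0000 0.2000]
Step 2: x=[3.0020 6.2940 13.7064 17.0576] v=[0.0200 1.9400 -1.9360 0.3760]
Step 3: x=[3.0098 6.5704 13.4316 17.1082] v=[0.0780 2.7641 -2.7482 0.5058]
Step 4: x=[3.0286 6.9128 13.0931 17.1653] v=[0.1882 3.4242 -3.3851 0.5705]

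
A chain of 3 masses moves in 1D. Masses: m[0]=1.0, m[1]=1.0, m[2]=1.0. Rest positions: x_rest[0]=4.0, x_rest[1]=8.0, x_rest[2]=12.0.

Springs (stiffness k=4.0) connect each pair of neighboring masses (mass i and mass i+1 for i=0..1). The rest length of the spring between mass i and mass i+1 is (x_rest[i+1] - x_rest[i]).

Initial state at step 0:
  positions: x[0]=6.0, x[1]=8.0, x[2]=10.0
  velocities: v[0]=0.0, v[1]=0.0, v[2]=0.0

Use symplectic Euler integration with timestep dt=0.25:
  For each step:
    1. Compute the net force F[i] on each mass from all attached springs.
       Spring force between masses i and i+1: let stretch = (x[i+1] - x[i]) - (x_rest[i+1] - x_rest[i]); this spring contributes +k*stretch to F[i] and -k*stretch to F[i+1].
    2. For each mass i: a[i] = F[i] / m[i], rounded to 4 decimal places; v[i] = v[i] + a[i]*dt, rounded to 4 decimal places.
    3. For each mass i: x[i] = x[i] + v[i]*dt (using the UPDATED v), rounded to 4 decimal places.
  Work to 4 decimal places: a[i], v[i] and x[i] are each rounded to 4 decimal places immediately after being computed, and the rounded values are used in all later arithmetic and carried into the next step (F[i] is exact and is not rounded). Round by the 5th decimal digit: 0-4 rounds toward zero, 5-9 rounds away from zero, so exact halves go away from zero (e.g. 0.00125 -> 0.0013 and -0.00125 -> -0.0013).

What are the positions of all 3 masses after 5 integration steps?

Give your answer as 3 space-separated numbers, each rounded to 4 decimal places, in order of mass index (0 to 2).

Step 0: x=[6.0000 8.0000 10.0000] v=[0.0000 0.0000 0.0000]
Step 1: x=[5.5000 8.0000 10.5000] v=[-2.0000 0.0000 2.0000]
Step 2: x=[4.6250 8.0000 11.3750] v=[-3.5000 0.0000 3.5000]
Step 3: x=[3.5938 8.0000 12.4063] v=[-4.1250 0.0000 4.1250]
Step 4: x=[2.6641 8.0000 13.3360] v=[-3.7188 0.0001 3.7187]
Step 5: x=[2.0684 8.0001 13.9317] v=[-2.3829 0.0002 2.3827]

Answer: 2.0684 8.0001 13.9317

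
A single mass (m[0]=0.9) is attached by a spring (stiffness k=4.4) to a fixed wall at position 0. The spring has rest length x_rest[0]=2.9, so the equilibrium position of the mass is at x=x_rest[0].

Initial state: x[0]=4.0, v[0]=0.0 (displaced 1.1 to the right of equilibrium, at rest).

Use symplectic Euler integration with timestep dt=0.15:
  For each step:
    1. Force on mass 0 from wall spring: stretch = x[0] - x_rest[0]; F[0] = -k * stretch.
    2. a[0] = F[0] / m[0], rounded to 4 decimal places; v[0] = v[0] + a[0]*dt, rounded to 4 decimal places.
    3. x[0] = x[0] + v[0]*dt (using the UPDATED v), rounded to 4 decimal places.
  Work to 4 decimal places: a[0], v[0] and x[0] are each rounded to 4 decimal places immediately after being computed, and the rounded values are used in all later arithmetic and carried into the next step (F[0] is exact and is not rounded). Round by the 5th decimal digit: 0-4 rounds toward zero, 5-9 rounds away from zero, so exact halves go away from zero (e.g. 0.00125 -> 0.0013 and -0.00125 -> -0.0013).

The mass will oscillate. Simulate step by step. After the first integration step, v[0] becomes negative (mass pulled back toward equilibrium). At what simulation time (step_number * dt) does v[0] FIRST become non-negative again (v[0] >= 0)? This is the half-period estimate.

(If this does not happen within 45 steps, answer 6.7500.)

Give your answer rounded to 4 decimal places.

Step 0: x=[4.0000] v=[0.0000]
Step 1: x=[3.8790] v=[-0.8067]
Step 2: x=[3.6503] v=[-1.5246]
Step 3: x=[3.3391] v=[-2.0748]
Step 4: x=[2.9796] v=[-2.3968]
Step 5: x=[2.6113] v=[-2.4552]
Step 6: x=[2.2748] v=[-2.2435]
Step 7: x=[2.0071] v=[-1.7850]
Step 8: x=[1.8376] v=[-1.1302]
Step 9: x=[1.7849] v=[-0.3511]
Step 10: x=[1.8549] v=[0.4666]
First v>=0 after going negative at step 10, time=1.5000

Answer: 1.5000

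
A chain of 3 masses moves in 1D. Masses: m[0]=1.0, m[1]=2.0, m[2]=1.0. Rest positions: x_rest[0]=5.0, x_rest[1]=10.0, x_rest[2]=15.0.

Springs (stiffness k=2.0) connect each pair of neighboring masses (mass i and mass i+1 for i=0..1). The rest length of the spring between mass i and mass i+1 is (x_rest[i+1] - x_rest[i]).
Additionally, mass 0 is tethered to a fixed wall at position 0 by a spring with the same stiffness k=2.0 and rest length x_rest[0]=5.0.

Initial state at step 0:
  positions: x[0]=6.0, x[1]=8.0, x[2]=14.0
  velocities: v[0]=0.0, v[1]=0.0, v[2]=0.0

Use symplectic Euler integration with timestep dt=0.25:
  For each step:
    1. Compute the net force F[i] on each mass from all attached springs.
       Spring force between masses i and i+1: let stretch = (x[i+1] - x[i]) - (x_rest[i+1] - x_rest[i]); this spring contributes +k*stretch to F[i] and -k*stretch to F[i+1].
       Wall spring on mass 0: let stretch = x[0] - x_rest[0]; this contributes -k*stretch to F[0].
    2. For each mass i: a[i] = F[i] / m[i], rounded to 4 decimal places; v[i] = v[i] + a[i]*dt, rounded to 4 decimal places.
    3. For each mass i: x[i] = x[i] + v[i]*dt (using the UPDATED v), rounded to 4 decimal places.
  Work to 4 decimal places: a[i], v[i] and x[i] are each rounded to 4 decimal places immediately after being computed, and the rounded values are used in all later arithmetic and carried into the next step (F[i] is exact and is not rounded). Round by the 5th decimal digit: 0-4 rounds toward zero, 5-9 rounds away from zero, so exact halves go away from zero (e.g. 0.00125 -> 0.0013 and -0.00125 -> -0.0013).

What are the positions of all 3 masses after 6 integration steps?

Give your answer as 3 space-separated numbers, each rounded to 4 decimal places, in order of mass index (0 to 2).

Answer: 3.0292 9.8579 13.6143

Derivation:
Step 0: x=[6.0000 8.0000 14.0000] v=[0.0000 0.0000 0.0000]
Step 1: x=[5.5000 8.2500 13.8750] v=[-2.0000 1.0000 -0.5000]
Step 2: x=[4.6563 8.6797 13.6719] v=[-3.3750 1.7188 -0.8125]
Step 3: x=[3.7334 9.1700 13.4698] v=[-3.6915 1.9610 -0.8086]
Step 4: x=[3.0234 9.5892 13.3552] v=[-2.8399 1.6768 -0.4585]
Step 5: x=[2.7562 9.8334 13.3948] v=[-1.0687 0.9769 0.1585]
Step 6: x=[3.0292 9.8579 13.6143] v=[1.0918 0.0980 0.8778]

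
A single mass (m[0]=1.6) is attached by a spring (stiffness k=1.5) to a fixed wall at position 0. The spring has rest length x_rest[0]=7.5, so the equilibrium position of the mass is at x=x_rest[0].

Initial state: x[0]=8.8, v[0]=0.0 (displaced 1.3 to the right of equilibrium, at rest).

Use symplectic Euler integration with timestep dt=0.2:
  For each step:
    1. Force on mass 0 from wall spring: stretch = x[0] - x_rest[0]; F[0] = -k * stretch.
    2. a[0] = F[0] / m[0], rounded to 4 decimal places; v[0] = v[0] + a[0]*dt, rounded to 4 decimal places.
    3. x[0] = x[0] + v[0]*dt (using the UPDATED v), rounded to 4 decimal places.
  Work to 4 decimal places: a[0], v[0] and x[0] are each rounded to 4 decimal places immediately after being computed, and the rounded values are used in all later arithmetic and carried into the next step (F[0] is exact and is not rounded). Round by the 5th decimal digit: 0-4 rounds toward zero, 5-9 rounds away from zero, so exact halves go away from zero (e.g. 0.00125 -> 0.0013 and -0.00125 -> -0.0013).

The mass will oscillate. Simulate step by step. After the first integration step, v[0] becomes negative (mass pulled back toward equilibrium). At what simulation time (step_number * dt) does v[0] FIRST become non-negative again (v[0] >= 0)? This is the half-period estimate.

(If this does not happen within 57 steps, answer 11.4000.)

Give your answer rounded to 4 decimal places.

Step 0: x=[8.8000] v=[0.0000]
Step 1: x=[8.7512] v=[-0.2438]
Step 2: x=[8.6555] v=[-0.4784]
Step 3: x=[8.5165] v=[-0.6951]
Step 4: x=[8.3394] v=[-0.8857]
Step 5: x=[8.1308] v=[-1.0431]
Step 6: x=[7.8985] v=[-1.1614]
Step 7: x=[7.6513] v=[-1.2361]
Step 8: x=[7.3984] v=[-1.2645]
Step 9: x=[7.1493] v=[-1.2454]
Step 10: x=[6.9134] v=[-1.1796]
Step 11: x=[6.6995] v=[-1.0696]
Step 12: x=[6.5156] v=[-0.9195]
Step 13: x=[6.3686] v=[-0.7349]
Step 14: x=[6.2640] v=[-0.5228]
Step 15: x=[6.2058] v=[-0.2910]
Step 16: x=[6.1961] v=[-0.0483]
Step 17: x=[6.2353] v=[0.1962]
First v>=0 after going negative at step 17, time=3.4000

Answer: 3.4000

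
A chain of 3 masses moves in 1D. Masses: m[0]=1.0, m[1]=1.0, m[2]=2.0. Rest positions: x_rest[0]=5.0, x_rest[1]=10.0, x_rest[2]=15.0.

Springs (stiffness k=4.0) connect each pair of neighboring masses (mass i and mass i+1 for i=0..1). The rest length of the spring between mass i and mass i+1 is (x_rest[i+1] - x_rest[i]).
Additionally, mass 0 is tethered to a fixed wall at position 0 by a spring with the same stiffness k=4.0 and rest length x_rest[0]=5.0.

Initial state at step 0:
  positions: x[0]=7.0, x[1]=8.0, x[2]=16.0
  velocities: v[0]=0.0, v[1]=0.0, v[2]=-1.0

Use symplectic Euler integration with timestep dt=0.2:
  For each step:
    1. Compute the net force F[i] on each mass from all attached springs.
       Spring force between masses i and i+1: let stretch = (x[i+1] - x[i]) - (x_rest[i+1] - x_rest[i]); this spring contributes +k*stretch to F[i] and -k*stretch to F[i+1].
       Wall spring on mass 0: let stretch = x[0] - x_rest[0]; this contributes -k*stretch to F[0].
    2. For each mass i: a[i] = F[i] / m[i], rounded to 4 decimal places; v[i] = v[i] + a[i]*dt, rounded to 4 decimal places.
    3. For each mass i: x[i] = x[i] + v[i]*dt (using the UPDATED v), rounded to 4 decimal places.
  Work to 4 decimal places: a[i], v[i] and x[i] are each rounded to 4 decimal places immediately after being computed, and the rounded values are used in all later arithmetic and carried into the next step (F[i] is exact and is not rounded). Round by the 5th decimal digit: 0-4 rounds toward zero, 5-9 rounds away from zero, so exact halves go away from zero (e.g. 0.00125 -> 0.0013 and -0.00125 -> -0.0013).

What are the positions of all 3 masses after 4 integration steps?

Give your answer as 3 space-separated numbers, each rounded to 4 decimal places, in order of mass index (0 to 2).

Step 0: x=[7.0000 8.0000 16.0000] v=[0.0000 0.0000 -1.0000]
Step 1: x=[6.0400 9.1200 15.5600] v=[-4.8000 5.6000 -2.2000]
Step 2: x=[4.6064 10.7776 15.0048] v=[-7.1680 8.2880 -2.7760]
Step 3: x=[3.4232 12.1242 14.5114] v=[-5.9162 6.7328 -2.4669]
Step 4: x=[3.0844 12.4606 14.2270] v=[-1.6940 1.6818 -1.4218]

Answer: 3.0844 12.4606 14.2270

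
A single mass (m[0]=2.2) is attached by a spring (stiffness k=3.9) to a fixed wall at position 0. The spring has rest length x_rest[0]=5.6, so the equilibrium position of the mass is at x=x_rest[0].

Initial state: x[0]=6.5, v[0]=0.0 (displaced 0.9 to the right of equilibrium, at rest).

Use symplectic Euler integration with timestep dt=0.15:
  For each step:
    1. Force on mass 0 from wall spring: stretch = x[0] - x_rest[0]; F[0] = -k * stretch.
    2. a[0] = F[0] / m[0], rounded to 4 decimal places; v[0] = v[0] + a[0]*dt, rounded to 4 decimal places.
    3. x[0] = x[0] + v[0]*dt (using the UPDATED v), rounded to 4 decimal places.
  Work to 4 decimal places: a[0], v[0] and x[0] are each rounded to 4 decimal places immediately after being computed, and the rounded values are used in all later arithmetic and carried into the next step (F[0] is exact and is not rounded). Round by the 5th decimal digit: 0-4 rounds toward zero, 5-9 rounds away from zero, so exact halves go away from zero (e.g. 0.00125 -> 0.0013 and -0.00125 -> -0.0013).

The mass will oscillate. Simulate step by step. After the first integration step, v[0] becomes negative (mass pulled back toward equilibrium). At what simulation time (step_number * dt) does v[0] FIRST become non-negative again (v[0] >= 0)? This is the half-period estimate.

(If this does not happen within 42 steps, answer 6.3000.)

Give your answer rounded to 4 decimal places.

Answer: 2.4000

Derivation:
Step 0: x=[6.5000] v=[0.0000]
Step 1: x=[6.4641] v=[-0.2393]
Step 2: x=[6.3937] v=[-0.4691]
Step 3: x=[6.2917] v=[-0.6802]
Step 4: x=[6.1621] v=[-0.8641]
Step 5: x=[6.0101] v=[-1.0136]
Step 6: x=[5.8417] v=[-1.1227]
Step 7: x=[5.6637] v=[-1.1870]
Step 8: x=[5.4831] v=[-1.2039]
Step 9: x=[5.3072] v=[-1.1728]
Step 10: x=[5.1430] v=[-1.0949]
Step 11: x=[4.9970] v=[-0.9734]
Step 12: x=[4.8750] v=[-0.8131]
Step 13: x=[4.7820] v=[-0.6203]
Step 14: x=[4.7216] v=[-0.4028]
Step 15: x=[4.6962] v=[-0.1692]
Step 16: x=[4.7069] v=[0.0711]
First v>=0 after going negative at step 16, time=2.4000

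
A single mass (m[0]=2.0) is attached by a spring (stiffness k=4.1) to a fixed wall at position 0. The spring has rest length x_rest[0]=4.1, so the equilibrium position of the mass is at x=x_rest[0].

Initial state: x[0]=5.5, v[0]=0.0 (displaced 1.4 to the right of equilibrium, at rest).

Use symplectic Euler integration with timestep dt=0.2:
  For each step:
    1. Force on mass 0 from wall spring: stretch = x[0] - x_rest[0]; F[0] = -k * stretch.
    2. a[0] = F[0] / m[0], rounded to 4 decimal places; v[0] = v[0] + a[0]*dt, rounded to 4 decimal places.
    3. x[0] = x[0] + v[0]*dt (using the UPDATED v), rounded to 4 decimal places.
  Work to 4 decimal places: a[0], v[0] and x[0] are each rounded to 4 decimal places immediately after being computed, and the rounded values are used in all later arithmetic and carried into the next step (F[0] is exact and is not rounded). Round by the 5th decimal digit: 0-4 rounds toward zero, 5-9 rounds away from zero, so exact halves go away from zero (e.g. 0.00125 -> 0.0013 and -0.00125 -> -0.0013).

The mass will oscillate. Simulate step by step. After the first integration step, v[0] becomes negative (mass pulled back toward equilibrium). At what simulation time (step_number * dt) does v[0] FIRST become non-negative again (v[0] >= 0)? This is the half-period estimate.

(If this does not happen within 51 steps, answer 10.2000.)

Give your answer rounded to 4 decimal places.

Step 0: x=[5.5000] v=[0.0000]
Step 1: x=[5.3852] v=[-0.5740]
Step 2: x=[5.1650] v=[-1.1009]
Step 3: x=[4.8575] v=[-1.5376]
Step 4: x=[4.4879] v=[-1.8482]
Step 5: x=[4.0865] v=[-2.0072]
Step 6: x=[3.6862] v=[-2.0017]
Step 7: x=[3.3198] v=[-1.8320]
Step 8: x=[3.0174] v=[-1.5121]
Step 9: x=[2.8038] v=[-1.0682]
Step 10: x=[2.6964] v=[-0.5368]
Step 11: x=[2.7041] v=[0.0387]
First v>=0 after going negative at step 11, time=2.2000

Answer: 2.2000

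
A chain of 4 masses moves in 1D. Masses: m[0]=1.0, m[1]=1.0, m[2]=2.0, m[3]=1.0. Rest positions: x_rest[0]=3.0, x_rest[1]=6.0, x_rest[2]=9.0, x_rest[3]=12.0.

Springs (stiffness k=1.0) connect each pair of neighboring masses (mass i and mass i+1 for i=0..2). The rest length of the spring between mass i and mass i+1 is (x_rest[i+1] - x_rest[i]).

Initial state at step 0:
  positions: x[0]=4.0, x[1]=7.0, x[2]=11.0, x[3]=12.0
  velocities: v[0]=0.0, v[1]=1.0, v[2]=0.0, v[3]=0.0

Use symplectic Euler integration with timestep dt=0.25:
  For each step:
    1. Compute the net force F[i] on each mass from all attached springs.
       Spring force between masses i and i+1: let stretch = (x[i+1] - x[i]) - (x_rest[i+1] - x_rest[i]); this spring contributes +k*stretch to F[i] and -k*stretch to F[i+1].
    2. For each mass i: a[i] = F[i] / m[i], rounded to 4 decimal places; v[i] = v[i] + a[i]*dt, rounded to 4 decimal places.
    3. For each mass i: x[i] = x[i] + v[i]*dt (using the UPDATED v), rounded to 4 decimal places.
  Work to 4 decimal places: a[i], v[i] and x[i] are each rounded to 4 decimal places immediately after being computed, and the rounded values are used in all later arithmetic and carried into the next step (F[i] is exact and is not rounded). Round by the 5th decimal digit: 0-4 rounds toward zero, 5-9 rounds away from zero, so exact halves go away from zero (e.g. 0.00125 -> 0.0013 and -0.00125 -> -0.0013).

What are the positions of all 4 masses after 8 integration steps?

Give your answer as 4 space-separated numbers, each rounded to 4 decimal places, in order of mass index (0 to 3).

Answer: 5.1439 7.8463 9.8254 14.3593

Derivation:
Step 0: x=[4.0000 7.0000 11.0000 12.0000] v=[0.0000 1.0000 0.0000 0.0000]
Step 1: x=[4.0000 7.3125 10.9063 12.1250] v=[0.0000 1.2500 -0.3750 0.5000]
Step 2: x=[4.0195 7.6426 10.7383 12.3613] v=[0.0781 1.3203 -0.6719 0.9453]
Step 3: x=[4.0780 7.9397 10.5243 12.6837] v=[0.2339 1.1885 -0.8560 1.2896]
Step 4: x=[4.1903 8.1570 10.2970 13.0587] v=[0.4493 0.8692 -0.9092 1.4998]
Step 5: x=[4.3631 8.2601 10.0891 13.4486] v=[0.6910 0.4125 -0.8315 1.5594]
Step 6: x=[4.5919 8.2340 9.9291 13.8160] v=[0.9153 -0.1045 -0.6402 1.4695]
Step 7: x=[4.8609 8.0862 9.8376 14.1280] v=[1.0758 -0.5913 -0.3662 1.2478]
Step 8: x=[5.1439 7.8463 9.8254 14.3593] v=[1.1321 -0.9598 -0.0488 0.9252]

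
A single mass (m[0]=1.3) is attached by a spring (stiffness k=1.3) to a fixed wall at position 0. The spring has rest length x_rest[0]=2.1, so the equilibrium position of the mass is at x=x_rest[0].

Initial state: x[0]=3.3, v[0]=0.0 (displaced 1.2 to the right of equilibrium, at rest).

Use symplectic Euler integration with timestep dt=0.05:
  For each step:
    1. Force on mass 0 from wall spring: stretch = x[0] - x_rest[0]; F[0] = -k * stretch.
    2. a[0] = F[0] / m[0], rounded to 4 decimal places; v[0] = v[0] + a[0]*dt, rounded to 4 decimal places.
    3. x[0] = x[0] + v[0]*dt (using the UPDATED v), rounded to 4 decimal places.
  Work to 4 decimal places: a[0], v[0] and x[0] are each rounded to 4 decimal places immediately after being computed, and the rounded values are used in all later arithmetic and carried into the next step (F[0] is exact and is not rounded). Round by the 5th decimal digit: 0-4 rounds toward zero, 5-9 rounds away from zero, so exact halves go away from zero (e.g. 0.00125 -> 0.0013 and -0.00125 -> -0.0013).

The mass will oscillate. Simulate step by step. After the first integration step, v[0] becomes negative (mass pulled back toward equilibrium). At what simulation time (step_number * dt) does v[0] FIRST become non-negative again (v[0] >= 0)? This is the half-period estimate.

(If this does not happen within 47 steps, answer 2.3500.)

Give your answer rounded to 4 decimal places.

Answer: 2.3500

Derivation:
Step 0: x=[3.3000] v=[0.0000]
Step 1: x=[3.2970] v=[-0.0600]
Step 2: x=[3.2910] v=[-0.1199]
Step 3: x=[3.2820] v=[-0.1795]
Step 4: x=[3.2701] v=[-0.2386]
Step 5: x=[3.2552] v=[-0.2971]
Step 6: x=[3.2375] v=[-0.3549]
Step 7: x=[3.2169] v=[-0.4118]
Step 8: x=[3.1935] v=[-0.4676]
Step 9: x=[3.1674] v=[-0.5223]
Step 10: x=[3.1386] v=[-0.5757]
Step 11: x=[3.1072] v=[-0.6276]
Step 12: x=[3.0733] v=[-0.6780]
Step 13: x=[3.0370] v=[-0.7267]
Step 14: x=[2.9983] v=[-0.7736]
Step 15: x=[2.9574] v=[-0.8185]
Step 16: x=[2.9143] v=[-0.8614]
Step 17: x=[2.8692] v=[-0.9021]
Step 18: x=[2.8222] v=[-0.9406]
Step 19: x=[2.7734] v=[-0.9767]
Step 20: x=[2.7229] v=[-1.0104]
Step 21: x=[2.6708] v=[-1.0415]
Step 22: x=[2.6173] v=[-1.0700]
Step 23: x=[2.5625] v=[-1.0959]
Step 24: x=[2.5066] v=[-1.1190]
Step 25: x=[2.4496] v=[-1.1393]
Step 26: x=[2.3918] v=[-1.1568]
Step 27: x=[2.3332] v=[-1.1714]
Step 28: x=[2.2740] v=[-1.1831]
Step 29: x=[2.2144] v=[-1.1918]
Step 30: x=[2.1545] v=[-1.1975]
Step 31: x=[2.0945] v=[-1.2002]
Step 32: x=[2.0345] v=[-1.1999]
Step 33: x=[1.9747] v=[-1.1966]
Step 34: x=[1.9152] v=[-1.1903]
Step 35: x=[1.8561] v=[-1.1811]
Step 36: x=[1.7977] v=[-1.1689]
Step 37: x=[1.7400] v=[-1.1538]
Step 38: x=[1.6832] v=[-1.1358]
Step 39: x=[1.6275] v=[-1.1150]
Step 40: x=[1.5729] v=[-1.0914]
Step 41: x=[1.5197] v=[-1.0650]
Step 42: x=[1.4679] v=[-1.0360]
Step 43: x=[1.4177] v=[-1.0044]
Step 44: x=[1.3692] v=[-0.9703]
Step 45: x=[1.3225] v=[-0.9338]
Step 46: x=[1.2778] v=[-0.8949]
Step 47: x=[1.2351] v=[-0.8538]
v[0] did not become non-negative within 47 steps; using fallback time=2.3500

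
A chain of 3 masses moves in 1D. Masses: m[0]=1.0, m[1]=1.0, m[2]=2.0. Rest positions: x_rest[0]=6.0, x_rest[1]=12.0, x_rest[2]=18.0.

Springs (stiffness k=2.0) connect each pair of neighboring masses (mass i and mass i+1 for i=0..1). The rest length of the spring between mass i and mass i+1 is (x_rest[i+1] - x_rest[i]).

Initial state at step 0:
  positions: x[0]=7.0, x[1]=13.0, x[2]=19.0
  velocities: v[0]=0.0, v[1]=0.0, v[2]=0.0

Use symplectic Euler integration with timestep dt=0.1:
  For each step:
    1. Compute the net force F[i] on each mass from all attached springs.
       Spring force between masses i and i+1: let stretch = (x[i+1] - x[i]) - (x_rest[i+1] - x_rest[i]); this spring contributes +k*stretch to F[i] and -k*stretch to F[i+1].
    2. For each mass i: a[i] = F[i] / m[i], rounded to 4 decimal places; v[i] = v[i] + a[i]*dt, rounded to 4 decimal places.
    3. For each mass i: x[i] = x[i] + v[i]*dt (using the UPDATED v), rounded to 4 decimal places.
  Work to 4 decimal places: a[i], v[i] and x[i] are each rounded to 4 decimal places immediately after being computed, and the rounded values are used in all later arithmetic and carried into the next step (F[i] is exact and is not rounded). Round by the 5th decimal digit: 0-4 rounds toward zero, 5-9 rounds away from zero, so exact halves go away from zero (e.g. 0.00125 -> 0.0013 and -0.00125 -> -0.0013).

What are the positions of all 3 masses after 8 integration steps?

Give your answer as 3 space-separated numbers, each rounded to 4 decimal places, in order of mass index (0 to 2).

Answer: 7.0000 13.0000 19.0000

Derivation:
Step 0: x=[7.0000 13.0000 19.0000] v=[0.0000 0.0000 0.0000]
Step 1: x=[7.0000 13.0000 19.0000] v=[0.0000 0.0000 0.0000]
Step 2: x=[7.0000 13.0000 19.0000] v=[0.0000 0.0000 0.0000]
Step 3: x=[7.0000 13.0000 19.0000] v=[0.0000 0.0000 0.0000]
Step 4: x=[7.0000 13.0000 19.0000] v=[0.0000 0.0000 0.0000]
Step 5: x=[7.0000 13.0000 19.0000] v=[0.0000 0.0000 0.0000]
Step 6: x=[7.0000 13.0000 19.0000] v=[0.0000 0.0000 0.0000]
Step 7: x=[7.0000 13.0000 19.0000] v=[0.0000 0.0000 0.0000]
Step 8: x=[7.0000 13.0000 19.0000] v=[0.0000 0.0000 0.0000]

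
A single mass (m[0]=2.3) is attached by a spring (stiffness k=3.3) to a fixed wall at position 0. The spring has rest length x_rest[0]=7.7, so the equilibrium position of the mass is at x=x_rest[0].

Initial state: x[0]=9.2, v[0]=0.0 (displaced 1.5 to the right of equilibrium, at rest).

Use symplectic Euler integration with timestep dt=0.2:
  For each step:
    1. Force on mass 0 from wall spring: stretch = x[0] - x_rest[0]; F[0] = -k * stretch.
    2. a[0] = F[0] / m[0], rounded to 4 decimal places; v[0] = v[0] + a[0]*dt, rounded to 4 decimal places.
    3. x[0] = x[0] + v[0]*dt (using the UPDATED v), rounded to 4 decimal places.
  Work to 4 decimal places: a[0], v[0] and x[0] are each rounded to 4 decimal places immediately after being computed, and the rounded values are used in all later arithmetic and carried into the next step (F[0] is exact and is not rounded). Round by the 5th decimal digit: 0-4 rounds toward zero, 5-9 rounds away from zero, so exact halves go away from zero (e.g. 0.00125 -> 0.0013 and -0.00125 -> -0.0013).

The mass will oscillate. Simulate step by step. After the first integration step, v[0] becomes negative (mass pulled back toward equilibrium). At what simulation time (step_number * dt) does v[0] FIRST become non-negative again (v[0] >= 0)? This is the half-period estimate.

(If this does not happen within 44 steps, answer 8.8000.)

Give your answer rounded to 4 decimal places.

Answer: 2.8000

Derivation:
Step 0: x=[9.2000] v=[0.0000]
Step 1: x=[9.1139] v=[-0.4304]
Step 2: x=[8.9467] v=[-0.8361]
Step 3: x=[8.7079] v=[-1.1938]
Step 4: x=[8.4113] v=[-1.4830]
Step 5: x=[8.0739] v=[-1.6871]
Step 6: x=[7.7150] v=[-1.7944]
Step 7: x=[7.3553] v=[-1.7987]
Step 8: x=[7.0153] v=[-1.6998]
Step 9: x=[6.7146] v=[-1.5033]
Step 10: x=[6.4705] v=[-1.2205]
Step 11: x=[6.2970] v=[-0.8677]
Step 12: x=[6.2040] v=[-0.4651]
Step 13: x=[6.1968] v=[-0.0358]
Step 14: x=[6.2759] v=[0.3956]
First v>=0 after going negative at step 14, time=2.8000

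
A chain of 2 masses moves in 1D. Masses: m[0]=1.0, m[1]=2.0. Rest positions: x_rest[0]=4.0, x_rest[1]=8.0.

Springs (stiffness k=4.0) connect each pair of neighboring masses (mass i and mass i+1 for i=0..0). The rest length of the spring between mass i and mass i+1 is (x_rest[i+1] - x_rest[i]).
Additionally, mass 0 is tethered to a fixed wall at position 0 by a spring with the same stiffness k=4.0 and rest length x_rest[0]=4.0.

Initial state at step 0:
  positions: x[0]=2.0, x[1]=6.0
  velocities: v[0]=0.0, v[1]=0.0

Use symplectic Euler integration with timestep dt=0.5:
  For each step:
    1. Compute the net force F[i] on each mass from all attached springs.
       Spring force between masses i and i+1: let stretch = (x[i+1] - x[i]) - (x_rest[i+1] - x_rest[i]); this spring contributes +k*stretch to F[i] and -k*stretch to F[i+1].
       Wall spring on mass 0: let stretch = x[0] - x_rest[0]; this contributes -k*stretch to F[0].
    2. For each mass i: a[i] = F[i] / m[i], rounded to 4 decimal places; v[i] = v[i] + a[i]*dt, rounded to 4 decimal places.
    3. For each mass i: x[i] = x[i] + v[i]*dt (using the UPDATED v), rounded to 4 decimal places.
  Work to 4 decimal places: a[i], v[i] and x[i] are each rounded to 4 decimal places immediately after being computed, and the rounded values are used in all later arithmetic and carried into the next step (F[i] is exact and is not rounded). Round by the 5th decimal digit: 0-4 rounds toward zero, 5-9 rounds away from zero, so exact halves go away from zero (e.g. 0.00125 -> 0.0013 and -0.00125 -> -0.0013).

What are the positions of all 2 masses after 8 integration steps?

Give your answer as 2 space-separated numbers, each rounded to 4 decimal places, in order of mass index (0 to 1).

Step 0: x=[2.0000 6.0000] v=[0.0000 0.0000]
Step 1: x=[4.0000 6.0000] v=[4.0000 0.0000]
Step 2: x=[4.0000 7.0000] v=[0.0000 2.0000]
Step 3: x=[3.0000 8.5000] v=[-2.0000 3.0000]
Step 4: x=[4.5000 9.2500] v=[3.0000 1.5000]
Step 5: x=[6.2500 9.6250] v=[3.5000 0.7500]
Step 6: x=[5.1250 10.3125] v=[-2.2500 1.3750]
Step 7: x=[4.0625 10.4063] v=[-2.1250 0.1875]
Step 8: x=[5.2813 9.3282] v=[2.4376 -2.1563]

Answer: 5.2813 9.3282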